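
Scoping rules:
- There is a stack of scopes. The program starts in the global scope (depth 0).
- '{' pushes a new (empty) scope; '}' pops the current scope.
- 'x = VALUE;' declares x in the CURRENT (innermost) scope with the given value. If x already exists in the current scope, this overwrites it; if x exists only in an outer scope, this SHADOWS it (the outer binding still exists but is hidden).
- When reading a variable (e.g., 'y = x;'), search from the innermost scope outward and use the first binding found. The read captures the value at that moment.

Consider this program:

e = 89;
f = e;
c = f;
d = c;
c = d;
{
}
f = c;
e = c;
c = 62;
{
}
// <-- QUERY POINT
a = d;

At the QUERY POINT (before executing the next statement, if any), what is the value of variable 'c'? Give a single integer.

Answer: 62

Derivation:
Step 1: declare e=89 at depth 0
Step 2: declare f=(read e)=89 at depth 0
Step 3: declare c=(read f)=89 at depth 0
Step 4: declare d=(read c)=89 at depth 0
Step 5: declare c=(read d)=89 at depth 0
Step 6: enter scope (depth=1)
Step 7: exit scope (depth=0)
Step 8: declare f=(read c)=89 at depth 0
Step 9: declare e=(read c)=89 at depth 0
Step 10: declare c=62 at depth 0
Step 11: enter scope (depth=1)
Step 12: exit scope (depth=0)
Visible at query point: c=62 d=89 e=89 f=89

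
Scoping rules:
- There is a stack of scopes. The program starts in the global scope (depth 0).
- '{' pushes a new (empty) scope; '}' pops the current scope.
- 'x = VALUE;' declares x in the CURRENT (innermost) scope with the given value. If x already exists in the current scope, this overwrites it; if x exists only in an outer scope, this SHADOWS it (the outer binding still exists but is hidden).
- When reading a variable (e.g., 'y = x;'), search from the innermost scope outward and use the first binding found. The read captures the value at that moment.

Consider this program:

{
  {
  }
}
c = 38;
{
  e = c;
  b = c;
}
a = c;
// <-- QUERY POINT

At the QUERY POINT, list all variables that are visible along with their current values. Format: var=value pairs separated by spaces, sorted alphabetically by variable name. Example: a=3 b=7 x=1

Answer: a=38 c=38

Derivation:
Step 1: enter scope (depth=1)
Step 2: enter scope (depth=2)
Step 3: exit scope (depth=1)
Step 4: exit scope (depth=0)
Step 5: declare c=38 at depth 0
Step 6: enter scope (depth=1)
Step 7: declare e=(read c)=38 at depth 1
Step 8: declare b=(read c)=38 at depth 1
Step 9: exit scope (depth=0)
Step 10: declare a=(read c)=38 at depth 0
Visible at query point: a=38 c=38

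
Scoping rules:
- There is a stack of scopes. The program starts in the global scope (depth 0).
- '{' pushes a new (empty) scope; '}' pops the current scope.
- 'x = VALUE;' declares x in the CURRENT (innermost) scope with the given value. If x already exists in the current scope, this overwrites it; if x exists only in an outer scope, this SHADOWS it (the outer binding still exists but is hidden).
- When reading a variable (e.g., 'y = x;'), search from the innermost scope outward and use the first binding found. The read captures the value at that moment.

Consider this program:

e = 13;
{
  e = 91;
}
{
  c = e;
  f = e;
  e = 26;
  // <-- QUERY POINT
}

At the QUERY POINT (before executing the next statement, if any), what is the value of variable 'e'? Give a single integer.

Answer: 26

Derivation:
Step 1: declare e=13 at depth 0
Step 2: enter scope (depth=1)
Step 3: declare e=91 at depth 1
Step 4: exit scope (depth=0)
Step 5: enter scope (depth=1)
Step 6: declare c=(read e)=13 at depth 1
Step 7: declare f=(read e)=13 at depth 1
Step 8: declare e=26 at depth 1
Visible at query point: c=13 e=26 f=13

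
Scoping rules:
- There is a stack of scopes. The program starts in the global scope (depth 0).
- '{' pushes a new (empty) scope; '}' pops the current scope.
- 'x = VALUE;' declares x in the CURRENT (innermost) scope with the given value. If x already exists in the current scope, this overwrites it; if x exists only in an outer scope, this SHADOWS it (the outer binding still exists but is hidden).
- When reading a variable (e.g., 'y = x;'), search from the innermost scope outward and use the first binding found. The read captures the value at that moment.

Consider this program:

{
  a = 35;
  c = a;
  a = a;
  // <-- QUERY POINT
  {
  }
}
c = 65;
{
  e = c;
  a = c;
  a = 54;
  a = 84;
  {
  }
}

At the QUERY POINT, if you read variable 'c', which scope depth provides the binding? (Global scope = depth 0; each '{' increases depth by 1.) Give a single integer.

Step 1: enter scope (depth=1)
Step 2: declare a=35 at depth 1
Step 3: declare c=(read a)=35 at depth 1
Step 4: declare a=(read a)=35 at depth 1
Visible at query point: a=35 c=35

Answer: 1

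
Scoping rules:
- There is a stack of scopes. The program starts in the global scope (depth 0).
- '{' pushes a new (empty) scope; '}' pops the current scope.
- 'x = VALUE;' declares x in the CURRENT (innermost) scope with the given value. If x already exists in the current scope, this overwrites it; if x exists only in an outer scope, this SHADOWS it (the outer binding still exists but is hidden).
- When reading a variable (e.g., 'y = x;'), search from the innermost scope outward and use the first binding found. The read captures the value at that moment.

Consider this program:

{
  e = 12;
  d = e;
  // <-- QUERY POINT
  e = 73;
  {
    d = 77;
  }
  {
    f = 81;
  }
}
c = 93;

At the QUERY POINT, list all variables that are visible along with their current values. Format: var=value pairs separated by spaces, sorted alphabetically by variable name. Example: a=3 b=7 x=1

Step 1: enter scope (depth=1)
Step 2: declare e=12 at depth 1
Step 3: declare d=(read e)=12 at depth 1
Visible at query point: d=12 e=12

Answer: d=12 e=12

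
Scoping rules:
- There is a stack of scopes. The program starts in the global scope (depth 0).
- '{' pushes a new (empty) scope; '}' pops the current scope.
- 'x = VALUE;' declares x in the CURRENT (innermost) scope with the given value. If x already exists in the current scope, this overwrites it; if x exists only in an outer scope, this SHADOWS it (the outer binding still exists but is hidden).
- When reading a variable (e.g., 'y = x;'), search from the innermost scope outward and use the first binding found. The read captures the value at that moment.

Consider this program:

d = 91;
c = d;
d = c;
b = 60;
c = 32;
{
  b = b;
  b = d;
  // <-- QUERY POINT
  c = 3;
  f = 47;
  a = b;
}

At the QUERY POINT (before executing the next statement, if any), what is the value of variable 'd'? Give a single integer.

Step 1: declare d=91 at depth 0
Step 2: declare c=(read d)=91 at depth 0
Step 3: declare d=(read c)=91 at depth 0
Step 4: declare b=60 at depth 0
Step 5: declare c=32 at depth 0
Step 6: enter scope (depth=1)
Step 7: declare b=(read b)=60 at depth 1
Step 8: declare b=(read d)=91 at depth 1
Visible at query point: b=91 c=32 d=91

Answer: 91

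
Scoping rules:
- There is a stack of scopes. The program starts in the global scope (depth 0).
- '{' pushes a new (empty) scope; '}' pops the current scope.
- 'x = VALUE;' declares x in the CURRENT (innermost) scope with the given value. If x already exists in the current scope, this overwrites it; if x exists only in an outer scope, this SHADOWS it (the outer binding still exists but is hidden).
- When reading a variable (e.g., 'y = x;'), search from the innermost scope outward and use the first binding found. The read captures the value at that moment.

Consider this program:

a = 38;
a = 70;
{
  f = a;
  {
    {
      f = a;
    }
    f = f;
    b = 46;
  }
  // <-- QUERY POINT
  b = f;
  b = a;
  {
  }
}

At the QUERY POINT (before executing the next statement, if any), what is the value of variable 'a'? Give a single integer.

Step 1: declare a=38 at depth 0
Step 2: declare a=70 at depth 0
Step 3: enter scope (depth=1)
Step 4: declare f=(read a)=70 at depth 1
Step 5: enter scope (depth=2)
Step 6: enter scope (depth=3)
Step 7: declare f=(read a)=70 at depth 3
Step 8: exit scope (depth=2)
Step 9: declare f=(read f)=70 at depth 2
Step 10: declare b=46 at depth 2
Step 11: exit scope (depth=1)
Visible at query point: a=70 f=70

Answer: 70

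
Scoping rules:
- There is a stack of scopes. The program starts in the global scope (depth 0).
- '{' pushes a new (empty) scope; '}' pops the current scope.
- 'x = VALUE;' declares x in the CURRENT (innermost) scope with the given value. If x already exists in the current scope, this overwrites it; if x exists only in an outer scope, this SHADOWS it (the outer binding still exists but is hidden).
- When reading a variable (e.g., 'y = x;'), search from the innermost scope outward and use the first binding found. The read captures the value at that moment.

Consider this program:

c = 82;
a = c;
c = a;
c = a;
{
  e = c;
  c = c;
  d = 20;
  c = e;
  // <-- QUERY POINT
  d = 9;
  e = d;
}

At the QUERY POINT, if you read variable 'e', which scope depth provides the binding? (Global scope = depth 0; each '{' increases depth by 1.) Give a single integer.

Step 1: declare c=82 at depth 0
Step 2: declare a=(read c)=82 at depth 0
Step 3: declare c=(read a)=82 at depth 0
Step 4: declare c=(read a)=82 at depth 0
Step 5: enter scope (depth=1)
Step 6: declare e=(read c)=82 at depth 1
Step 7: declare c=(read c)=82 at depth 1
Step 8: declare d=20 at depth 1
Step 9: declare c=(read e)=82 at depth 1
Visible at query point: a=82 c=82 d=20 e=82

Answer: 1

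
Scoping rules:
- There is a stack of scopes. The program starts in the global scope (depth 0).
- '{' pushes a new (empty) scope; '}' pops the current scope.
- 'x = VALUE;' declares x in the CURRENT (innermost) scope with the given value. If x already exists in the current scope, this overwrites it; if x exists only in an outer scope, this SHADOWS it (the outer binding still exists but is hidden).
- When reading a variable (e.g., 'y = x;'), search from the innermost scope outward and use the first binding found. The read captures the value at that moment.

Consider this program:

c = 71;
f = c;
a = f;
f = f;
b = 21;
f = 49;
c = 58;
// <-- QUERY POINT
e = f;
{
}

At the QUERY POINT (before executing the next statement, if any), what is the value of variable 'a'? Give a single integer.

Answer: 71

Derivation:
Step 1: declare c=71 at depth 0
Step 2: declare f=(read c)=71 at depth 0
Step 3: declare a=(read f)=71 at depth 0
Step 4: declare f=(read f)=71 at depth 0
Step 5: declare b=21 at depth 0
Step 6: declare f=49 at depth 0
Step 7: declare c=58 at depth 0
Visible at query point: a=71 b=21 c=58 f=49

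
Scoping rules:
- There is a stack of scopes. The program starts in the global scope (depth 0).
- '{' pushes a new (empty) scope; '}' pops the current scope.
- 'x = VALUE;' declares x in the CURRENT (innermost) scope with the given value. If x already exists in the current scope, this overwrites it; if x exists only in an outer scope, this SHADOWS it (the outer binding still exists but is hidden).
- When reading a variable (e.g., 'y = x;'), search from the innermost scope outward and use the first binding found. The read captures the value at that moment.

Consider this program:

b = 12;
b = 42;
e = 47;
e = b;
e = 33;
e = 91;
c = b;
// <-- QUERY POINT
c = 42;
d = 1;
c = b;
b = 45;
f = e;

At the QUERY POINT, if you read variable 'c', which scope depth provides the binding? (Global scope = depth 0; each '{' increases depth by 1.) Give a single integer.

Step 1: declare b=12 at depth 0
Step 2: declare b=42 at depth 0
Step 3: declare e=47 at depth 0
Step 4: declare e=(read b)=42 at depth 0
Step 5: declare e=33 at depth 0
Step 6: declare e=91 at depth 0
Step 7: declare c=(read b)=42 at depth 0
Visible at query point: b=42 c=42 e=91

Answer: 0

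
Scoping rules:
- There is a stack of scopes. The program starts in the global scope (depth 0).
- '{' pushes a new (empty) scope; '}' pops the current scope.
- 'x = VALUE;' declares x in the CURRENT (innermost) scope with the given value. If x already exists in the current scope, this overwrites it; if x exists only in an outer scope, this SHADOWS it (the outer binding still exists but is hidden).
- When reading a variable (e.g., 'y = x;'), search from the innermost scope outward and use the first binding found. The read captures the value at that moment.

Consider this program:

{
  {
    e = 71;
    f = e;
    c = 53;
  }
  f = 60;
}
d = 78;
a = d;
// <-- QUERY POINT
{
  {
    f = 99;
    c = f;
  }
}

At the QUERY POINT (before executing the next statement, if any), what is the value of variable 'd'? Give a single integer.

Step 1: enter scope (depth=1)
Step 2: enter scope (depth=2)
Step 3: declare e=71 at depth 2
Step 4: declare f=(read e)=71 at depth 2
Step 5: declare c=53 at depth 2
Step 6: exit scope (depth=1)
Step 7: declare f=60 at depth 1
Step 8: exit scope (depth=0)
Step 9: declare d=78 at depth 0
Step 10: declare a=(read d)=78 at depth 0
Visible at query point: a=78 d=78

Answer: 78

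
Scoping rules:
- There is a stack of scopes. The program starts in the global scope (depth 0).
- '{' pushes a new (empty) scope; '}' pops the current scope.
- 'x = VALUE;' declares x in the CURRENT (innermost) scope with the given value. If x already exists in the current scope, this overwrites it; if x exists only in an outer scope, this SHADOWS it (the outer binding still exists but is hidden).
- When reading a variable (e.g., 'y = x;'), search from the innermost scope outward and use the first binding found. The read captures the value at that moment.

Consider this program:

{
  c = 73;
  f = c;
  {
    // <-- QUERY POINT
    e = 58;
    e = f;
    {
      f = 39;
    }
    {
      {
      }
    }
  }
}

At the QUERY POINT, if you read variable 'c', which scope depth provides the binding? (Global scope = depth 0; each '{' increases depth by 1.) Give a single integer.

Answer: 1

Derivation:
Step 1: enter scope (depth=1)
Step 2: declare c=73 at depth 1
Step 3: declare f=(read c)=73 at depth 1
Step 4: enter scope (depth=2)
Visible at query point: c=73 f=73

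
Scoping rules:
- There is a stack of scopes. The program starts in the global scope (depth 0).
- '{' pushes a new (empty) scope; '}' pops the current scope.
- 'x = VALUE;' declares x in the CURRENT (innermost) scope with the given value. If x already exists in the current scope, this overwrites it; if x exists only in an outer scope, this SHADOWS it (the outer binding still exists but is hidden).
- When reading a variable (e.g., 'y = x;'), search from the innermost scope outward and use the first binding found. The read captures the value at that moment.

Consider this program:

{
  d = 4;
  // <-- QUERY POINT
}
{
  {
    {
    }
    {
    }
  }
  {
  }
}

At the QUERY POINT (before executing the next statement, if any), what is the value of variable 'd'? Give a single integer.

Step 1: enter scope (depth=1)
Step 2: declare d=4 at depth 1
Visible at query point: d=4

Answer: 4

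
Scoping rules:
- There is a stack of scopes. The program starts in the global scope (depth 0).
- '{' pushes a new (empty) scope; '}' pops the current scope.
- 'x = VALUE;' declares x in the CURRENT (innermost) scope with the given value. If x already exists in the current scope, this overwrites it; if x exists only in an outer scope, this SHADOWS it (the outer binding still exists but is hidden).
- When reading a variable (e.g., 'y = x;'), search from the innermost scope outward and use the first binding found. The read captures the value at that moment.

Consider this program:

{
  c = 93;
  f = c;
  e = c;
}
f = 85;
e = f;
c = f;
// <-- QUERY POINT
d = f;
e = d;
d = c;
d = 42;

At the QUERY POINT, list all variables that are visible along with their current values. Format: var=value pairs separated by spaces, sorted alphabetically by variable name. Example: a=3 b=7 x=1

Step 1: enter scope (depth=1)
Step 2: declare c=93 at depth 1
Step 3: declare f=(read c)=93 at depth 1
Step 4: declare e=(read c)=93 at depth 1
Step 5: exit scope (depth=0)
Step 6: declare f=85 at depth 0
Step 7: declare e=(read f)=85 at depth 0
Step 8: declare c=(read f)=85 at depth 0
Visible at query point: c=85 e=85 f=85

Answer: c=85 e=85 f=85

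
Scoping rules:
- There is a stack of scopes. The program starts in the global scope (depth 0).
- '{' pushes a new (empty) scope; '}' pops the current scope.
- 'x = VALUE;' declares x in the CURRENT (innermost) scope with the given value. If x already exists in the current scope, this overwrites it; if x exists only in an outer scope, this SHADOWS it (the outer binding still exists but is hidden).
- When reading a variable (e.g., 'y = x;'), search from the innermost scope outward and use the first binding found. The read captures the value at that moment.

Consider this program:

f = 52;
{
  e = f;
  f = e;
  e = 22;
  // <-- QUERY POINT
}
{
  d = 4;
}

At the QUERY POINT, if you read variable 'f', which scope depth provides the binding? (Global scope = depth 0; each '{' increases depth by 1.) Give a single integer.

Answer: 1

Derivation:
Step 1: declare f=52 at depth 0
Step 2: enter scope (depth=1)
Step 3: declare e=(read f)=52 at depth 1
Step 4: declare f=(read e)=52 at depth 1
Step 5: declare e=22 at depth 1
Visible at query point: e=22 f=52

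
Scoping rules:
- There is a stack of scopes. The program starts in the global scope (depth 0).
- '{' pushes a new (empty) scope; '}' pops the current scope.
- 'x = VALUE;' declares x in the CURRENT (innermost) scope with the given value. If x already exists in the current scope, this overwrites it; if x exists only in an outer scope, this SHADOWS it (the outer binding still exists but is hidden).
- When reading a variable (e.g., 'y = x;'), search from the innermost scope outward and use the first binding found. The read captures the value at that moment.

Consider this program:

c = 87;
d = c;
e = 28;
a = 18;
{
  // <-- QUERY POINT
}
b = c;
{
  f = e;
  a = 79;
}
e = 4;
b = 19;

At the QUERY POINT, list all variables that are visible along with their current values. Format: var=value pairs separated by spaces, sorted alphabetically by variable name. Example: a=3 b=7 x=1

Step 1: declare c=87 at depth 0
Step 2: declare d=(read c)=87 at depth 0
Step 3: declare e=28 at depth 0
Step 4: declare a=18 at depth 0
Step 5: enter scope (depth=1)
Visible at query point: a=18 c=87 d=87 e=28

Answer: a=18 c=87 d=87 e=28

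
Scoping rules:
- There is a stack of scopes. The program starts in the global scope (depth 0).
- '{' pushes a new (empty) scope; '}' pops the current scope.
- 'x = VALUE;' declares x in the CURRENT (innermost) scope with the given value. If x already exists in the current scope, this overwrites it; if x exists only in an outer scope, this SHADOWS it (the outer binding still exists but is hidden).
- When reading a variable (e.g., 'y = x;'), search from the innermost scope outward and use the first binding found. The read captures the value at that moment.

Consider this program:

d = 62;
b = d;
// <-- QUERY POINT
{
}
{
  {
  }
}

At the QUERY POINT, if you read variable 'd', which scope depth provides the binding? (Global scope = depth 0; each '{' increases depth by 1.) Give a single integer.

Answer: 0

Derivation:
Step 1: declare d=62 at depth 0
Step 2: declare b=(read d)=62 at depth 0
Visible at query point: b=62 d=62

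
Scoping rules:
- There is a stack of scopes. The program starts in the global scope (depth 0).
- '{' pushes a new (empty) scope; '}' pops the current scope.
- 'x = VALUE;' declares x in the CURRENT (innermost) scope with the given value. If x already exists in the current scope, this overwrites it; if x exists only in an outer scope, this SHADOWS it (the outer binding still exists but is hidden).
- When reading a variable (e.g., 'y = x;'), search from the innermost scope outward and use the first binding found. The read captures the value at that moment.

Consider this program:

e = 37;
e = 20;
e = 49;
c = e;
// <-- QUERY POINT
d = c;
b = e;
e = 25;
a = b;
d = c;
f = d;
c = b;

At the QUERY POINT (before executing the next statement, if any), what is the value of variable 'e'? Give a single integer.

Answer: 49

Derivation:
Step 1: declare e=37 at depth 0
Step 2: declare e=20 at depth 0
Step 3: declare e=49 at depth 0
Step 4: declare c=(read e)=49 at depth 0
Visible at query point: c=49 e=49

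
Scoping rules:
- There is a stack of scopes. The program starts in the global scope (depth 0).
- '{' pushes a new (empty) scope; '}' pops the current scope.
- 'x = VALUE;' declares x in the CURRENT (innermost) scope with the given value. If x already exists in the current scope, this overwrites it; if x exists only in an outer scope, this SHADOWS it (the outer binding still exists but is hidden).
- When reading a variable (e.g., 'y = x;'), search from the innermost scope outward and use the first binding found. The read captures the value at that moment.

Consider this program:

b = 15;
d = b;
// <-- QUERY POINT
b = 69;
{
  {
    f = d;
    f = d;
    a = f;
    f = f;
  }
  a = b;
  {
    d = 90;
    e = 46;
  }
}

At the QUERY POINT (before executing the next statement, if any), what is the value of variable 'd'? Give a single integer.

Answer: 15

Derivation:
Step 1: declare b=15 at depth 0
Step 2: declare d=(read b)=15 at depth 0
Visible at query point: b=15 d=15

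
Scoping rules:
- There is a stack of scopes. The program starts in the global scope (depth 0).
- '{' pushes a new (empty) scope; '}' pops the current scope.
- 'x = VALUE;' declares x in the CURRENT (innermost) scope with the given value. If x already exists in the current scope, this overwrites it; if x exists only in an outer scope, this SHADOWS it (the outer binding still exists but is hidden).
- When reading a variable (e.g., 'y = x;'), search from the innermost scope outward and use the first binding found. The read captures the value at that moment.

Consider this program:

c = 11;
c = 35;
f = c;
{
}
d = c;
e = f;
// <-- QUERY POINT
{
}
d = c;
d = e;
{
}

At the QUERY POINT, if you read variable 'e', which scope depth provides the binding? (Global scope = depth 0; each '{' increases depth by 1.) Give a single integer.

Step 1: declare c=11 at depth 0
Step 2: declare c=35 at depth 0
Step 3: declare f=(read c)=35 at depth 0
Step 4: enter scope (depth=1)
Step 5: exit scope (depth=0)
Step 6: declare d=(read c)=35 at depth 0
Step 7: declare e=(read f)=35 at depth 0
Visible at query point: c=35 d=35 e=35 f=35

Answer: 0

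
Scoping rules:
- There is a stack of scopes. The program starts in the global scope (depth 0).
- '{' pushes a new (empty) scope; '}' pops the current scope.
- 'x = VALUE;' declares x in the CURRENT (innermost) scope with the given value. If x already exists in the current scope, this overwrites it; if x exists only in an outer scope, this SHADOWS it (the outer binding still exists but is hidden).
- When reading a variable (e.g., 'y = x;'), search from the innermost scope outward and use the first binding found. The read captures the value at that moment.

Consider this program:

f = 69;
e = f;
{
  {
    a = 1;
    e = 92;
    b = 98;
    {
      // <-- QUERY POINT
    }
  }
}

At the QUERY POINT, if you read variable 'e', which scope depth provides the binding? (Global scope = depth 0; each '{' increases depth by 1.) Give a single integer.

Step 1: declare f=69 at depth 0
Step 2: declare e=(read f)=69 at depth 0
Step 3: enter scope (depth=1)
Step 4: enter scope (depth=2)
Step 5: declare a=1 at depth 2
Step 6: declare e=92 at depth 2
Step 7: declare b=98 at depth 2
Step 8: enter scope (depth=3)
Visible at query point: a=1 b=98 e=92 f=69

Answer: 2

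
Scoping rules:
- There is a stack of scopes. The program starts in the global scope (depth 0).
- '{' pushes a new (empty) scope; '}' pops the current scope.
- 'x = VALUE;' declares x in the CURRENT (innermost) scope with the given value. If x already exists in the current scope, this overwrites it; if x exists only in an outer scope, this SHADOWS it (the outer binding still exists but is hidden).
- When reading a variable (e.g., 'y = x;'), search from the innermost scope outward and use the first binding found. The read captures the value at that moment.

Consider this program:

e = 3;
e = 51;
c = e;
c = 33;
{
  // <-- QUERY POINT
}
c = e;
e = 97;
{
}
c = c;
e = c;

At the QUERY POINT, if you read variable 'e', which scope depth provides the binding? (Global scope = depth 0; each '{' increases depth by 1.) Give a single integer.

Step 1: declare e=3 at depth 0
Step 2: declare e=51 at depth 0
Step 3: declare c=(read e)=51 at depth 0
Step 4: declare c=33 at depth 0
Step 5: enter scope (depth=1)
Visible at query point: c=33 e=51

Answer: 0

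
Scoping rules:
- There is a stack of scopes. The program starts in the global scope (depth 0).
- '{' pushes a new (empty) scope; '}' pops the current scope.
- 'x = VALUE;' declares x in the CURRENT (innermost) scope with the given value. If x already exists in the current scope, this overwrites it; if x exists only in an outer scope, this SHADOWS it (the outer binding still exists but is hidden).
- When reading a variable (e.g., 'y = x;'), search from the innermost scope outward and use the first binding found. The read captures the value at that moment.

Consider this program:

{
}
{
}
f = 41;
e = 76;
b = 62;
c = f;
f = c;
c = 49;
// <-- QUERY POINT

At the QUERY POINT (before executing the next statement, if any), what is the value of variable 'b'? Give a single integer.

Answer: 62

Derivation:
Step 1: enter scope (depth=1)
Step 2: exit scope (depth=0)
Step 3: enter scope (depth=1)
Step 4: exit scope (depth=0)
Step 5: declare f=41 at depth 0
Step 6: declare e=76 at depth 0
Step 7: declare b=62 at depth 0
Step 8: declare c=(read f)=41 at depth 0
Step 9: declare f=(read c)=41 at depth 0
Step 10: declare c=49 at depth 0
Visible at query point: b=62 c=49 e=76 f=41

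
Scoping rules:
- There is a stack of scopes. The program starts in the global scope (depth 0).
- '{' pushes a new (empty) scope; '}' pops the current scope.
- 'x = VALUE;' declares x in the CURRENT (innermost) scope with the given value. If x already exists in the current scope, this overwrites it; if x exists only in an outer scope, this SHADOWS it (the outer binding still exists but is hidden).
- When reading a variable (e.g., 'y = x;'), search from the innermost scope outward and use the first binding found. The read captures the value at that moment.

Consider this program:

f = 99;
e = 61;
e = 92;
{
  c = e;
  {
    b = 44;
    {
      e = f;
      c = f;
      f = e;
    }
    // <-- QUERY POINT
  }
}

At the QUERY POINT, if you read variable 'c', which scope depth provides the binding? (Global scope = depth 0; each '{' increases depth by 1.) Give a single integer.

Answer: 1

Derivation:
Step 1: declare f=99 at depth 0
Step 2: declare e=61 at depth 0
Step 3: declare e=92 at depth 0
Step 4: enter scope (depth=1)
Step 5: declare c=(read e)=92 at depth 1
Step 6: enter scope (depth=2)
Step 7: declare b=44 at depth 2
Step 8: enter scope (depth=3)
Step 9: declare e=(read f)=99 at depth 3
Step 10: declare c=(read f)=99 at depth 3
Step 11: declare f=(read e)=99 at depth 3
Step 12: exit scope (depth=2)
Visible at query point: b=44 c=92 e=92 f=99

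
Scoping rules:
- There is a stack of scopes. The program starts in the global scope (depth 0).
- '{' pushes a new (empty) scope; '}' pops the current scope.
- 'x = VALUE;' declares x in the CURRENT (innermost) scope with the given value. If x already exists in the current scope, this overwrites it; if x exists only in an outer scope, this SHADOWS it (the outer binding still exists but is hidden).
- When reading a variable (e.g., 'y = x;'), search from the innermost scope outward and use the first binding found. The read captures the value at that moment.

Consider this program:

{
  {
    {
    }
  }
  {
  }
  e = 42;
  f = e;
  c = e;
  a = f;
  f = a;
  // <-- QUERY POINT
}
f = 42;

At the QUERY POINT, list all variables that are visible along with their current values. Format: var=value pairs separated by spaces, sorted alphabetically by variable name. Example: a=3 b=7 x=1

Step 1: enter scope (depth=1)
Step 2: enter scope (depth=2)
Step 3: enter scope (depth=3)
Step 4: exit scope (depth=2)
Step 5: exit scope (depth=1)
Step 6: enter scope (depth=2)
Step 7: exit scope (depth=1)
Step 8: declare e=42 at depth 1
Step 9: declare f=(read e)=42 at depth 1
Step 10: declare c=(read e)=42 at depth 1
Step 11: declare a=(read f)=42 at depth 1
Step 12: declare f=(read a)=42 at depth 1
Visible at query point: a=42 c=42 e=42 f=42

Answer: a=42 c=42 e=42 f=42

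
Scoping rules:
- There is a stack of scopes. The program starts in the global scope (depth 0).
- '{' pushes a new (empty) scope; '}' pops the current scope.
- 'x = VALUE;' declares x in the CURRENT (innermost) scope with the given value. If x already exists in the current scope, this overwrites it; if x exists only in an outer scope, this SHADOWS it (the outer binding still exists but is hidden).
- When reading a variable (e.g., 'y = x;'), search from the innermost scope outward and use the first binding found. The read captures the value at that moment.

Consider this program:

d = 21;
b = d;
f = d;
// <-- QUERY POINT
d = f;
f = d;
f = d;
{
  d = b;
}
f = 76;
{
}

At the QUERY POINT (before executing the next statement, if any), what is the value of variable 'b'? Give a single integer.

Answer: 21

Derivation:
Step 1: declare d=21 at depth 0
Step 2: declare b=(read d)=21 at depth 0
Step 3: declare f=(read d)=21 at depth 0
Visible at query point: b=21 d=21 f=21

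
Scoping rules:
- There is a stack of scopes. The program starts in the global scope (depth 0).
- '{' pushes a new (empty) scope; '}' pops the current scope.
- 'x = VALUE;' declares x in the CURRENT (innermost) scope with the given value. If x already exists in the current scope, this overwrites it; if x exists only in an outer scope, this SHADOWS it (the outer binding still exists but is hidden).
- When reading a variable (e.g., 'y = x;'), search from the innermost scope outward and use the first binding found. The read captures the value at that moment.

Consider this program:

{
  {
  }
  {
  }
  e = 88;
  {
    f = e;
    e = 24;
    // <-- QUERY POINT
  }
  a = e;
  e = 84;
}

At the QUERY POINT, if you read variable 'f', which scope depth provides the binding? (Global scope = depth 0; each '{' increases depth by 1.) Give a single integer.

Step 1: enter scope (depth=1)
Step 2: enter scope (depth=2)
Step 3: exit scope (depth=1)
Step 4: enter scope (depth=2)
Step 5: exit scope (depth=1)
Step 6: declare e=88 at depth 1
Step 7: enter scope (depth=2)
Step 8: declare f=(read e)=88 at depth 2
Step 9: declare e=24 at depth 2
Visible at query point: e=24 f=88

Answer: 2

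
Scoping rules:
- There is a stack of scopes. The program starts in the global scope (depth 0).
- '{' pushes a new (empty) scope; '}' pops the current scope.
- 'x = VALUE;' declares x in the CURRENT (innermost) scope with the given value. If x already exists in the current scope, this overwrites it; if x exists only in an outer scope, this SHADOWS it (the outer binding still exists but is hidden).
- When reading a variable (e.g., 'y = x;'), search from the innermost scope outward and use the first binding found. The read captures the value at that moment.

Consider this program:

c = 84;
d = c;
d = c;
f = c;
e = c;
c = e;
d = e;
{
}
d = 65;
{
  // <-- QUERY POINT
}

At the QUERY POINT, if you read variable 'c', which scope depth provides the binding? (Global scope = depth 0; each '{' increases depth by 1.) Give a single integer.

Answer: 0

Derivation:
Step 1: declare c=84 at depth 0
Step 2: declare d=(read c)=84 at depth 0
Step 3: declare d=(read c)=84 at depth 0
Step 4: declare f=(read c)=84 at depth 0
Step 5: declare e=(read c)=84 at depth 0
Step 6: declare c=(read e)=84 at depth 0
Step 7: declare d=(read e)=84 at depth 0
Step 8: enter scope (depth=1)
Step 9: exit scope (depth=0)
Step 10: declare d=65 at depth 0
Step 11: enter scope (depth=1)
Visible at query point: c=84 d=65 e=84 f=84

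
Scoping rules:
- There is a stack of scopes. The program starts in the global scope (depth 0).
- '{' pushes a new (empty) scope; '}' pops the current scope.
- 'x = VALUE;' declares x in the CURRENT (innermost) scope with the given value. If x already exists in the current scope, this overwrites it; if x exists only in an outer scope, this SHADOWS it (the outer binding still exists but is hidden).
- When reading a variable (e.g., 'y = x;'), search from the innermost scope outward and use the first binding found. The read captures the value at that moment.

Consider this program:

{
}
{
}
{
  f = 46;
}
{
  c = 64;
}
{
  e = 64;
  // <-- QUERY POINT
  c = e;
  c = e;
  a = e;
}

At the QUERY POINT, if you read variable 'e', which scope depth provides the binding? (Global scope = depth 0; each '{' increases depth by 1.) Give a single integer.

Answer: 1

Derivation:
Step 1: enter scope (depth=1)
Step 2: exit scope (depth=0)
Step 3: enter scope (depth=1)
Step 4: exit scope (depth=0)
Step 5: enter scope (depth=1)
Step 6: declare f=46 at depth 1
Step 7: exit scope (depth=0)
Step 8: enter scope (depth=1)
Step 9: declare c=64 at depth 1
Step 10: exit scope (depth=0)
Step 11: enter scope (depth=1)
Step 12: declare e=64 at depth 1
Visible at query point: e=64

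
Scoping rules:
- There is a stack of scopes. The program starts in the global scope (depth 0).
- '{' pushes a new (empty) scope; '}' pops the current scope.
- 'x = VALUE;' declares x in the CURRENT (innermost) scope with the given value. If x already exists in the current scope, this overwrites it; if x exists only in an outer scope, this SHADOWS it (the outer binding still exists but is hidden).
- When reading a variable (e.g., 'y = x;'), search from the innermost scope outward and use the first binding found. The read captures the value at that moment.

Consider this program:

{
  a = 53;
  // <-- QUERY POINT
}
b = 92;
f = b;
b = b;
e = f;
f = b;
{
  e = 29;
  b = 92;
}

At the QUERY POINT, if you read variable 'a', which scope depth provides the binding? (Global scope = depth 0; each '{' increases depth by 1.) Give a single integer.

Step 1: enter scope (depth=1)
Step 2: declare a=53 at depth 1
Visible at query point: a=53

Answer: 1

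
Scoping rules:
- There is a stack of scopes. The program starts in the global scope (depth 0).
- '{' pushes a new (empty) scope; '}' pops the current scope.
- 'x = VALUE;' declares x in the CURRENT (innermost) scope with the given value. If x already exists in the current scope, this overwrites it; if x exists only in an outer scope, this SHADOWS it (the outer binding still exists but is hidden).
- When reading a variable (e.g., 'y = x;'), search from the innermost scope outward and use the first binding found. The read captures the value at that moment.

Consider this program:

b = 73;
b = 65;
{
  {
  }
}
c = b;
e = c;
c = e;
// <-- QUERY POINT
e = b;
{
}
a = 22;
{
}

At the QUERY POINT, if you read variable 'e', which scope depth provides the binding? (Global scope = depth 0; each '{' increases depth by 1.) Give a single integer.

Answer: 0

Derivation:
Step 1: declare b=73 at depth 0
Step 2: declare b=65 at depth 0
Step 3: enter scope (depth=1)
Step 4: enter scope (depth=2)
Step 5: exit scope (depth=1)
Step 6: exit scope (depth=0)
Step 7: declare c=(read b)=65 at depth 0
Step 8: declare e=(read c)=65 at depth 0
Step 9: declare c=(read e)=65 at depth 0
Visible at query point: b=65 c=65 e=65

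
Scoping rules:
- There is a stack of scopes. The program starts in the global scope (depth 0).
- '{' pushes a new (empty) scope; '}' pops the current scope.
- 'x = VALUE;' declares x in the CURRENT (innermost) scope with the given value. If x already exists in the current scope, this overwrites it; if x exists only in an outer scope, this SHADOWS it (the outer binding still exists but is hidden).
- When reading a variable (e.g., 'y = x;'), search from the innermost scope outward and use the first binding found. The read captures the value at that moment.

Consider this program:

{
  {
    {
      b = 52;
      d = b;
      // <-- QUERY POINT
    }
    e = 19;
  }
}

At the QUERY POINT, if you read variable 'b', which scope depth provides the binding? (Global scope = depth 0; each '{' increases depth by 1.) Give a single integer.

Answer: 3

Derivation:
Step 1: enter scope (depth=1)
Step 2: enter scope (depth=2)
Step 3: enter scope (depth=3)
Step 4: declare b=52 at depth 3
Step 5: declare d=(read b)=52 at depth 3
Visible at query point: b=52 d=52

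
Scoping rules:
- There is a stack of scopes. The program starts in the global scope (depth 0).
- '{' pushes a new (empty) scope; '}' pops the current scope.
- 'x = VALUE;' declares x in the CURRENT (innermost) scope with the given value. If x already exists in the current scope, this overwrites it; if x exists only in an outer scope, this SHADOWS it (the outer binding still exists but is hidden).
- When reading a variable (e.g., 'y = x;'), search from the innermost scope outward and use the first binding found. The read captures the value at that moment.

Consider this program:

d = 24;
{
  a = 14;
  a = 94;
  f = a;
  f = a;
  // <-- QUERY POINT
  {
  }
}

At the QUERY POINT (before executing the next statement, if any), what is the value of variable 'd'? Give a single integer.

Step 1: declare d=24 at depth 0
Step 2: enter scope (depth=1)
Step 3: declare a=14 at depth 1
Step 4: declare a=94 at depth 1
Step 5: declare f=(read a)=94 at depth 1
Step 6: declare f=(read a)=94 at depth 1
Visible at query point: a=94 d=24 f=94

Answer: 24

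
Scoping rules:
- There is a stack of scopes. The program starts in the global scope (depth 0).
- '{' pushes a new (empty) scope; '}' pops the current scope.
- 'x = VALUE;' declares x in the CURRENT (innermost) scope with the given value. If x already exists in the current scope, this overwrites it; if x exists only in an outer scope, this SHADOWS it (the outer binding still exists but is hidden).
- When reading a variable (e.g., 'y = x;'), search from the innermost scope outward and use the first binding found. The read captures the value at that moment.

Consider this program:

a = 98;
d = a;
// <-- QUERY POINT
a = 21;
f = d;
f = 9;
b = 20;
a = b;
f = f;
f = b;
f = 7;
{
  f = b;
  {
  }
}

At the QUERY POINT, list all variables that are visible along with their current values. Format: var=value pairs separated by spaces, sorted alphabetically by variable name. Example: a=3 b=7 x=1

Step 1: declare a=98 at depth 0
Step 2: declare d=(read a)=98 at depth 0
Visible at query point: a=98 d=98

Answer: a=98 d=98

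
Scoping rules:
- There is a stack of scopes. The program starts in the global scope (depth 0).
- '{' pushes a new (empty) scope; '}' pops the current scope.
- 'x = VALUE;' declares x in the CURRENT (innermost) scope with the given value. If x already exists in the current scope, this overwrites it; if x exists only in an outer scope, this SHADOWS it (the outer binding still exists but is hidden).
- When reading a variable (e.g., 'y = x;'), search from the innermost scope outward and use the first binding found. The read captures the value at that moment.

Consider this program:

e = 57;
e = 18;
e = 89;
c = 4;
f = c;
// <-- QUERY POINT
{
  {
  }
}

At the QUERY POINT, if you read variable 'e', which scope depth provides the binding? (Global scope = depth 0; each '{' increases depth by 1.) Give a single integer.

Step 1: declare e=57 at depth 0
Step 2: declare e=18 at depth 0
Step 3: declare e=89 at depth 0
Step 4: declare c=4 at depth 0
Step 5: declare f=(read c)=4 at depth 0
Visible at query point: c=4 e=89 f=4

Answer: 0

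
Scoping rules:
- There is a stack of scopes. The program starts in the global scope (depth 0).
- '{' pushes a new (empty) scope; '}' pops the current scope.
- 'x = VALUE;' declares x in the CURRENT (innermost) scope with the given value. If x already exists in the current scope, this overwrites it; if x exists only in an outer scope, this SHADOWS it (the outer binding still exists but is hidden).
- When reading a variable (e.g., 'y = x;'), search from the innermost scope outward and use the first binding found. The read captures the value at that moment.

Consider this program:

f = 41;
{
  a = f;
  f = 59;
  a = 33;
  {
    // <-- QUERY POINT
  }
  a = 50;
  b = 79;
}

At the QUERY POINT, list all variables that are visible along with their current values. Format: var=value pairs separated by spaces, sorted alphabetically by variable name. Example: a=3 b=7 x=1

Answer: a=33 f=59

Derivation:
Step 1: declare f=41 at depth 0
Step 2: enter scope (depth=1)
Step 3: declare a=(read f)=41 at depth 1
Step 4: declare f=59 at depth 1
Step 5: declare a=33 at depth 1
Step 6: enter scope (depth=2)
Visible at query point: a=33 f=59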